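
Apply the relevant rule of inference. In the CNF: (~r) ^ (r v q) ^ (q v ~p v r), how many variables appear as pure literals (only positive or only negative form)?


Check each variable for pure literal status:
p: pure negative
q: pure positive
r: mixed (not pure)
Pure literal count = 2

2


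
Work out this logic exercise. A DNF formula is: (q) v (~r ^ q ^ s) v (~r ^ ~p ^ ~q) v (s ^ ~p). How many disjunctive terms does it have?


A DNF formula is a disjunction of terms (conjunctions).
Terms are separated by v.
Counting the disjuncts: 4 terms.

4


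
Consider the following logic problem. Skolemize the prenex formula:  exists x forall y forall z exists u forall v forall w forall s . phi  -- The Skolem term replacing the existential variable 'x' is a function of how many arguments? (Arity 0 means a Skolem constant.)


Quantifier prefix: exists x forall y forall z exists u forall v forall w forall s
'x' is existentially quantified at position 1.
No universal quantifiers precede it.
Skolem function arity = 0 (a Skolem constant)

0


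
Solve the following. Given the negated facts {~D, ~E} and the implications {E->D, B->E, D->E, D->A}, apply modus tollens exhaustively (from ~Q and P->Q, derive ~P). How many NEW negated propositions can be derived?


Initial negated facts: {~D, ~E}
Apply modus tollens to closure:
  ~E and B->E  =>  ~B
Final negated: {~B, ~D, ~E}
New negations: {~B}
Count = 1

1


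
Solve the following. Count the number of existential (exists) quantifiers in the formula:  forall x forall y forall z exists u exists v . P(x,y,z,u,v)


Quantifier prefix: forall x forall y forall z exists u exists v
Mark each quantifier type:
  U U U E E
Universal count = 3, Existential count = 2
Asked for existential (exists) quantifiers: 2

2


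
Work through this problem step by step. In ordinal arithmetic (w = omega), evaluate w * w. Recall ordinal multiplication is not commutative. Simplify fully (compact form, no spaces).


Compute w * w.
Ordinal * is associative and left-distributive over +, but NOT commutative; for finite n>1, n*w = w but w*n stays w*n.
w * w = w^2 by definition.
Result = w^2

w^2


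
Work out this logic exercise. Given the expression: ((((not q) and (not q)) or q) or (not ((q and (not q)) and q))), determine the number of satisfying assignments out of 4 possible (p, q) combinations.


Check all 4 assignments:
p=0, q=0: 1
p=0, q=1: 1
p=1, q=0: 1
p=1, q=1: 1
Count of True = 4

4


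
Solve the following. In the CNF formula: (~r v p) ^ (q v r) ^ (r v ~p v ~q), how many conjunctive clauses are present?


A CNF formula is a conjunction of clauses.
Clauses are separated by ^.
Counting the conjuncts: 3 clauses.

3


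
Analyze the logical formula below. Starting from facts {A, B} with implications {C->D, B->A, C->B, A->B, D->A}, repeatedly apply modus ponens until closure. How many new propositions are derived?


Initial facts: {A, B}
Apply modus ponens to closure:
  (no implication fires)
Final known: {A, B}
New propositions: {(none)}
Count = 0

0


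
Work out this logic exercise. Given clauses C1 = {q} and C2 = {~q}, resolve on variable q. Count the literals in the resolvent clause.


Remove q from C1 and ~q from C2.
C1 remainder: {}
C2 remainder: {}
Union (resolvent): {} (empty clause)
Resolvent has 0 literal(s).

0


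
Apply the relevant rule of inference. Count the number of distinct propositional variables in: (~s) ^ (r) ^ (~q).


Identify each variable that appears in the formula.
Variables found: q, r, s
Count = 3

3


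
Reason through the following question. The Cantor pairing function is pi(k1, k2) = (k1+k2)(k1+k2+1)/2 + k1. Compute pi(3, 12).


k1 + k2 = 15
(k1+k2)(k1+k2+1)/2 = 15 * 16 / 2 = 120
pi = 120 + 3 = 123

123


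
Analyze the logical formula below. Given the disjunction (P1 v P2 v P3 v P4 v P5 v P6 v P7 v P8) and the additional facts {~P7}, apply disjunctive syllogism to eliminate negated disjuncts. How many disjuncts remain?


Original disjuncts (8): P1, P2, P3, P4, P5, P6, P7, P8
Negated (eliminate): ~P7
Remaining disjuncts: P1, P2, P3, P4, P5, P6, P8
Count = 8 - 1 = 7

7


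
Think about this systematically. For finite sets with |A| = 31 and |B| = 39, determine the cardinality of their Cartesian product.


The Cartesian product A x B contains all ordered pairs (a, b).
|A x B| = |A| * |B| = 31 * 39 = 1209

1209


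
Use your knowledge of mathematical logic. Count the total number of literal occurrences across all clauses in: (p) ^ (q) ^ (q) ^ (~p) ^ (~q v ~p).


Counting literals in each clause:
Clause 1: 1 literal(s)
Clause 2: 1 literal(s)
Clause 3: 1 literal(s)
Clause 4: 1 literal(s)
Clause 5: 2 literal(s)
Total = 6

6


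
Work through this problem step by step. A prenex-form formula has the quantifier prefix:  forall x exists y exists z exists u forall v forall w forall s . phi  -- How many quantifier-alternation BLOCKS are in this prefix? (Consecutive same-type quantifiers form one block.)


Quantifier-type sequence: A E E E A A A  (A=forall, E=exists)
Group into maximal same-type runs:
  Ax1 | Ex3 | Ax3
Number of blocks = 3

3


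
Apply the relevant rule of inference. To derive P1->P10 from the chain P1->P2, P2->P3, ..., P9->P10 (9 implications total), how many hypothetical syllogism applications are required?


With 9 implications in a chain connecting 10 propositions:
P1->P2, P2->P3, ..., P9->P10
Steps needed = (number of implications) - 1 = 9 - 1 = 8

8


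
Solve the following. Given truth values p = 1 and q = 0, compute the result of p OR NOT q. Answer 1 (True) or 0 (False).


p = 1, q = 0
Operation: p OR NOT q
Evaluate: 1 OR NOT 0 = 1

1


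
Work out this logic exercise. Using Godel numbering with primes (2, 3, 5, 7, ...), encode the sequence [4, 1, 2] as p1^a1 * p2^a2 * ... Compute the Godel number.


Encode each element as an exponent of the corresponding prime:
  2^4 = 16
  3^1 = 3
  5^2 = 25
Product = 16 * 3 * 25 = 1200

1200


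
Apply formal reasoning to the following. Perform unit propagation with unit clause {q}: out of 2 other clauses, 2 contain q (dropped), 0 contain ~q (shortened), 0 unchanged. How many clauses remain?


Satisfied (removed): 2
Shortened (remain): 0
Unchanged (remain): 0
Remaining = 0 + 0 = 0

0


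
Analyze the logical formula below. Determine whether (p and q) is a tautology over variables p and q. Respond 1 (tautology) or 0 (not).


Check all 4 assignments:
p=0, q=0: 0
p=0, q=1: 0
p=1, q=0: 0
p=1, q=1: 1
Satisfying count = 1/4.
Tautology iff count = 4: no.

0


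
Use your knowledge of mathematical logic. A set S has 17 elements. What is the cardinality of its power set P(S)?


The power set of a set with n elements has 2^n elements.
|P(S)| = 2^17 = 131072

131072


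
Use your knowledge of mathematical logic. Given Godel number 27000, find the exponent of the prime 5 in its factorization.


Factorize 27000 by dividing by 5 repeatedly.
Division steps: 5 divides 27000 exactly 3 time(s).
Exponent of 5 = 3

3


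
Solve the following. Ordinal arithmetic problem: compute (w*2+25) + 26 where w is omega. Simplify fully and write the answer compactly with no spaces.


Compute (w*2+25) + 26.
Ordinal + is associative but NOT commutative; for finite n>0, n + w = w but w + n stays w+n.
By associativity: (w*2+25) + 26 = w*2 + (25+26) = w*2+51.
Result = w*2+51

w*2+51


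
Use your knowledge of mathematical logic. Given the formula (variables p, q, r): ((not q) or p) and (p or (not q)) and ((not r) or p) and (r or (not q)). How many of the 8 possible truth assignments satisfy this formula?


Evaluate all 8 assignments for p, q, r:
p=0, q=0, r=0: 1
p=0, q=0, r=1: 0
p=0, q=1, r=0: 0
p=0, q=1, r=1: 0
p=1, q=0, r=0: 1
p=1, q=0, r=1: 1
p=1, q=1, r=0: 0
p=1, q=1, r=1: 1
Satisfying count = 4

4


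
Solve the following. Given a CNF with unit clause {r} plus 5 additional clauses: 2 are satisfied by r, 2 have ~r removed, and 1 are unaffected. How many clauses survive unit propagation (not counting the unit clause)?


Satisfied (removed): 2
Shortened (remain): 2
Unchanged (remain): 1
Remaining = 2 + 1 = 3

3


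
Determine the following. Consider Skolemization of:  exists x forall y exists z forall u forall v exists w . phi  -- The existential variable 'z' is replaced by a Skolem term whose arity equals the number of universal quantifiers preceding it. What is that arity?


Quantifier prefix: exists x forall y exists z forall u forall v exists w
'z' is existentially quantified at position 3.
Universal variables preceding it: y
Skolem function arity = 1

1


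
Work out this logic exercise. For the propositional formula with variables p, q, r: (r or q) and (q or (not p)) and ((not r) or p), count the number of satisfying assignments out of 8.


Evaluate all 8 assignments for p, q, r:
p=0, q=0, r=0: 0
p=0, q=0, r=1: 0
p=0, q=1, r=0: 1
p=0, q=1, r=1: 0
p=1, q=0, r=0: 0
p=1, q=0, r=1: 0
p=1, q=1, r=0: 1
p=1, q=1, r=1: 1
Satisfying count = 3

3


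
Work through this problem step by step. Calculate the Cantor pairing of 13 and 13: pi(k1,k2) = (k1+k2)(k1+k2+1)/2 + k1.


k1 + k2 = 26
(k1+k2)(k1+k2+1)/2 = 26 * 27 / 2 = 351
pi = 351 + 13 = 364

364


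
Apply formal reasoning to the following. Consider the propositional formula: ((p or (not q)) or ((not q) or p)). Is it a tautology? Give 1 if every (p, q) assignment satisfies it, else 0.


Check all 4 assignments:
p=0, q=0: 1
p=0, q=1: 0
p=1, q=0: 1
p=1, q=1: 1
Satisfying count = 3/4.
Tautology iff count = 4: no.

0


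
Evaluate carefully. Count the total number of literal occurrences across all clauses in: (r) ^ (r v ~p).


Counting literals in each clause:
Clause 1: 1 literal(s)
Clause 2: 2 literal(s)
Total = 3

3


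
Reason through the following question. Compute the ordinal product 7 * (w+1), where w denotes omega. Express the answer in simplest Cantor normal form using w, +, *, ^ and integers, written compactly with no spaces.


Compute 7 * (w+1).
Ordinal * is associative and left-distributive over +, but NOT commutative; for finite n>1, n*w = w but w*n stays w*n.
By left-distributivity: 7 * (w+1) = 7*w + 7*1 = w + 7 = w+7.
Result = w+7

w+7


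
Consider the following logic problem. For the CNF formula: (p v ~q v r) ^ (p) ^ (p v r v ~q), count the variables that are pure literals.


Check each variable for pure literal status:
p: pure positive
q: pure negative
r: pure positive
Pure literal count = 3

3


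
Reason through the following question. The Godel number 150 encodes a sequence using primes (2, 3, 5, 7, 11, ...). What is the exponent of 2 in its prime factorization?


Factorize 150 by dividing by 2 repeatedly.
Division steps: 2 divides 150 exactly 1 time(s).
Exponent of 2 = 1

1


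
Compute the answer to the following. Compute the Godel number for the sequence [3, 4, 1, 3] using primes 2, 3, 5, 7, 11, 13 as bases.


Encode each element as an exponent of the corresponding prime:
  2^3 = 8
  3^4 = 81
  5^1 = 5
  7^3 = 343
Product = 8 * 81 * 5 * 343 = 1111320

1111320


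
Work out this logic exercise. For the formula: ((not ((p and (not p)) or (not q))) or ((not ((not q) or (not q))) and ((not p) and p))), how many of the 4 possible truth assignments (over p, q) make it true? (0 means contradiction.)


Check all 4 assignments:
p=0, q=0: 0
p=0, q=1: 1
p=1, q=0: 0
p=1, q=1: 1
Count of True = 2

2


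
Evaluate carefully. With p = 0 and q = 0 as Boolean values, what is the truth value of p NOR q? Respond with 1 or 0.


p = 0, q = 0
Operation: p NOR q
Evaluate: 0 NOR 0 = 1

1


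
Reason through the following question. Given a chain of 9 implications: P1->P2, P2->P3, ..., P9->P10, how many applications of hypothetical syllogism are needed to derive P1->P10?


With 9 implications in a chain connecting 10 propositions:
P1->P2, P2->P3, ..., P9->P10
Steps needed = (number of implications) - 1 = 9 - 1 = 8

8


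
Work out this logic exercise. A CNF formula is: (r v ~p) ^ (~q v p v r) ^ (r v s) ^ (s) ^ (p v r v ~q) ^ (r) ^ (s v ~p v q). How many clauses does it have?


A CNF formula is a conjunction of clauses.
Clauses are separated by ^.
Counting the conjuncts: 7 clauses.

7


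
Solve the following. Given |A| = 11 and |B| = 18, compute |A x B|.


The Cartesian product A x B contains all ordered pairs (a, b).
|A x B| = |A| * |B| = 11 * 18 = 198

198


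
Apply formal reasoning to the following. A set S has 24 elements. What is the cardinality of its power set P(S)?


The power set of a set with n elements has 2^n elements.
|P(S)| = 2^24 = 16777216

16777216


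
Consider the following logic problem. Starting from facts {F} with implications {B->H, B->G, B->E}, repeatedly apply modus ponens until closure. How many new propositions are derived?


Initial facts: {F}
Apply modus ponens to closure:
  (no implication fires)
Final known: {F}
New propositions: {(none)}
Count = 0

0


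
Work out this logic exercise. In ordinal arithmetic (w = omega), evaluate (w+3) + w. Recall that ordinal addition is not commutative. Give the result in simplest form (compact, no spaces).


Compute (w+3) + w.
Ordinal + is associative but NOT commutative; for finite n>0, n + w = w but w + n stays w+n.
(w+3) + w = w + (3+w) = w + w = w*2 (the finite tail 3 is absorbed by the right w).
Result = w*2

w*2


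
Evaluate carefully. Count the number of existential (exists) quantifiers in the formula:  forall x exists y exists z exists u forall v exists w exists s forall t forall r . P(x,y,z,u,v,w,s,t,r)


Quantifier prefix: forall x exists y exists z exists u forall v exists w exists s forall t forall r
Mark each quantifier type:
  U E E E U E E U U
Universal count = 4, Existential count = 5
Asked for existential (exists) quantifiers: 5

5


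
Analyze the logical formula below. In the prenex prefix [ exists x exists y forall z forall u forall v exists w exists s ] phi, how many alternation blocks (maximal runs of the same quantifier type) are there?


Quantifier-type sequence: E E A A A E E  (A=forall, E=exists)
Group into maximal same-type runs:
  Ex2 | Ax3 | Ex2
Number of blocks = 3

3


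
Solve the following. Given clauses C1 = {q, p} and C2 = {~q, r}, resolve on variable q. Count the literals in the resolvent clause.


Remove q from C1 and ~q from C2.
C1 remainder: {p}
C2 remainder: {r}
Union (resolvent): {p, r}
Resolvent has 2 literal(s).

2


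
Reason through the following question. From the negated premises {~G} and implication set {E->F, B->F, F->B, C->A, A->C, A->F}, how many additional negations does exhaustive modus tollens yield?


Initial negated facts: {~G}
Apply modus tollens to closure:
  (no implication fires)
Final negated: {~G}
New negations: {(none)}
Count = 0

0


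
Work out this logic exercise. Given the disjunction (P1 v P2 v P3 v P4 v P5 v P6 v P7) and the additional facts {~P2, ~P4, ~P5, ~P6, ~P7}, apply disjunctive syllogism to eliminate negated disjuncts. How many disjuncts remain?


Original disjuncts (7): P1, P2, P3, P4, P5, P6, P7
Negated (eliminate): ~P2, ~P4, ~P5, ~P6, ~P7
Remaining disjuncts: P1, P3
Count = 7 - 5 = 2

2


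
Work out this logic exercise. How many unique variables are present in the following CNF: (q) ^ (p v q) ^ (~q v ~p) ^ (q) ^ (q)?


Identify each variable that appears in the formula.
Variables found: p, q
Count = 2

2


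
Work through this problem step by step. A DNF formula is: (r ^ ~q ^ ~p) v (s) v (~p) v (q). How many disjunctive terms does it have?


A DNF formula is a disjunction of terms (conjunctions).
Terms are separated by v.
Counting the disjuncts: 4 terms.

4


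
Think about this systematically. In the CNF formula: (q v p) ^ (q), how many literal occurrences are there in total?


Counting literals in each clause:
Clause 1: 2 literal(s)
Clause 2: 1 literal(s)
Total = 3

3


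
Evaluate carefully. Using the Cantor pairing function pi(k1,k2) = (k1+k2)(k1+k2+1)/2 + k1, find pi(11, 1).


k1 + k2 = 12
(k1+k2)(k1+k2+1)/2 = 12 * 13 / 2 = 78
pi = 78 + 11 = 89

89


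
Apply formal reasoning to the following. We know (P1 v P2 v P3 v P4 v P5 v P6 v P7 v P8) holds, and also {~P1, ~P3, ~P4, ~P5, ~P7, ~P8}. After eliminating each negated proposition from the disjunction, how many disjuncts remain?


Original disjuncts (8): P1, P2, P3, P4, P5, P6, P7, P8
Negated (eliminate): ~P1, ~P3, ~P4, ~P5, ~P7, ~P8
Remaining disjuncts: P2, P6
Count = 8 - 6 = 2

2


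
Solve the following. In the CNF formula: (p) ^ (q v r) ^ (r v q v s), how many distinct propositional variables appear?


Identify each variable that appears in the formula.
Variables found: p, q, r, s
Count = 4

4


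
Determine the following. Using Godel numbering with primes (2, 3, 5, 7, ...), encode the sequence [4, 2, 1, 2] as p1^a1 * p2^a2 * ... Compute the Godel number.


Encode each element as an exponent of the corresponding prime:
  2^4 = 16
  3^2 = 9
  5^1 = 5
  7^2 = 49
Product = 16 * 9 * 5 * 49 = 35280

35280


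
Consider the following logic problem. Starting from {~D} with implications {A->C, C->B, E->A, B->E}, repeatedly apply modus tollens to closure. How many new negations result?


Initial negated facts: {~D}
Apply modus tollens to closure:
  (no implication fires)
Final negated: {~D}
New negations: {(none)}
Count = 0

0


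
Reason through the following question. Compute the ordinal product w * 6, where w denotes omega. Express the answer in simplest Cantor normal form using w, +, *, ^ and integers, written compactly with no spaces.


Compute w * 6.
Ordinal * is associative and left-distributive over +, but NOT commutative; for finite n>1, n*w = w but w*n stays w*n.
w * 6 means 6 copies of w concatenated: w*6.
Result = w*6

w*6


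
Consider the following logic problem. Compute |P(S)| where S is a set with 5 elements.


The power set of a set with n elements has 2^n elements.
|P(S)| = 2^5 = 32

32


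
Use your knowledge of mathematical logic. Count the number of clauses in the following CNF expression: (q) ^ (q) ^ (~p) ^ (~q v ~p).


A CNF formula is a conjunction of clauses.
Clauses are separated by ^.
Counting the conjuncts: 4 clauses.

4


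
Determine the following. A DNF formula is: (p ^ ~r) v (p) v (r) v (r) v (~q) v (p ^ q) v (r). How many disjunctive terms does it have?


A DNF formula is a disjunction of terms (conjunctions).
Terms are separated by v.
Counting the disjuncts: 7 terms.

7


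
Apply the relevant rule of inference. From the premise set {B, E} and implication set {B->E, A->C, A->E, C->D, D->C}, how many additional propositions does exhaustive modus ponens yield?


Initial facts: {B, E}
Apply modus ponens to closure:
  (no implication fires)
Final known: {B, E}
New propositions: {(none)}
Count = 0

0


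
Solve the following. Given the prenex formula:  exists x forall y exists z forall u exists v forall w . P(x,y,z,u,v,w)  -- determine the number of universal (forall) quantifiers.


Quantifier prefix: exists x forall y exists z forall u exists v forall w
Mark each quantifier type:
  E U E U E U
Universal count = 3, Existential count = 3
Asked for universal (forall) quantifiers: 3

3


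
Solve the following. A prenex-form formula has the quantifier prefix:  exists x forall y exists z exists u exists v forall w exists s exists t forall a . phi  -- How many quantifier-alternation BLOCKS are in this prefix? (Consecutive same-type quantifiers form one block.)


Quantifier-type sequence: E A E E E A E E A  (A=forall, E=exists)
Group into maximal same-type runs:
  Ex1 | Ax1 | Ex3 | Ax1 | Ex2 | Ax1
Number of blocks = 6

6


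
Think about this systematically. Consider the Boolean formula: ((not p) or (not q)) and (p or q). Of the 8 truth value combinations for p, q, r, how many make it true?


Evaluate all 8 assignments for p, q, r:
p=0, q=0, r=0: 0
p=0, q=0, r=1: 0
p=0, q=1, r=0: 1
p=0, q=1, r=1: 1
p=1, q=0, r=0: 1
p=1, q=0, r=1: 1
p=1, q=1, r=0: 0
p=1, q=1, r=1: 0
Satisfying count = 4

4


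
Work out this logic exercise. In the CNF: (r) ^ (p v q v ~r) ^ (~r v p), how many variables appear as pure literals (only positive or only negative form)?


Check each variable for pure literal status:
p: pure positive
q: pure positive
r: mixed (not pure)
Pure literal count = 2

2


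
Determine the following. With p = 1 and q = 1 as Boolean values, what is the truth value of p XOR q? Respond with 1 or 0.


p = 1, q = 1
Operation: p XOR q
Evaluate: 1 XOR 1 = 0

0


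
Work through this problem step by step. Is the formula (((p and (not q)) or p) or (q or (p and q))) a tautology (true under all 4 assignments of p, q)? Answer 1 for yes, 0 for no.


Check all 4 assignments:
p=0, q=0: 0
p=0, q=1: 1
p=1, q=0: 1
p=1, q=1: 1
Satisfying count = 3/4.
Tautology iff count = 4: no.

0


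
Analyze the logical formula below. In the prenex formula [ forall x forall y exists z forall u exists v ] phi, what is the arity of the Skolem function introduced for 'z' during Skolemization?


Quantifier prefix: forall x forall y exists z forall u exists v
'z' is existentially quantified at position 3.
Universal variables preceding it: x, y
Skolem function arity = 2

2


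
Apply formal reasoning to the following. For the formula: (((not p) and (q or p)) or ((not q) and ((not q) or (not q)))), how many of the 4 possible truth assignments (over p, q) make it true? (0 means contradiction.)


Check all 4 assignments:
p=0, q=0: 1
p=0, q=1: 1
p=1, q=0: 1
p=1, q=1: 0
Count of True = 3

3


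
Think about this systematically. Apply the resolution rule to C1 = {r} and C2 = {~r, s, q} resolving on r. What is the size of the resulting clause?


Remove r from C1 and ~r from C2.
C1 remainder: {}
C2 remainder: {s, q}
Union (resolvent): {q, s}
Resolvent has 2 literal(s).

2


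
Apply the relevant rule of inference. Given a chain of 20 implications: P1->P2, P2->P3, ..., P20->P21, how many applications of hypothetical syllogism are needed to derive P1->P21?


With 20 implications in a chain connecting 21 propositions:
P1->P2, P2->P3, ..., P20->P21
Steps needed = (number of implications) - 1 = 20 - 1 = 19

19


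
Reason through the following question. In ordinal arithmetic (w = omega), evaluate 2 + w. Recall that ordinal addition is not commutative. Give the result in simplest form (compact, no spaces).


Compute 2 + w.
Ordinal + is associative but NOT commutative; for finite n>0, n + w = w but w + n stays w+n.
Any finite left addend is absorbed by w on the right: 2 + w = w.
Result = w

w


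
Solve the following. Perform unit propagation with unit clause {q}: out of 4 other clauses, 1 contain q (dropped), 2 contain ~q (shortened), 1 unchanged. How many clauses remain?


Satisfied (removed): 1
Shortened (remain): 2
Unchanged (remain): 1
Remaining = 2 + 1 = 3

3


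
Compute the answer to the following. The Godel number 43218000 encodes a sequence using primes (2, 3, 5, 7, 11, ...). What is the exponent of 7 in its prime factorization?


Factorize 43218000 by dividing by 7 repeatedly.
Division steps: 7 divides 43218000 exactly 4 time(s).
Exponent of 7 = 4

4


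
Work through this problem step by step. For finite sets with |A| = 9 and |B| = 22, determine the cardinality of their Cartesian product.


The Cartesian product A x B contains all ordered pairs (a, b).
|A x B| = |A| * |B| = 9 * 22 = 198

198


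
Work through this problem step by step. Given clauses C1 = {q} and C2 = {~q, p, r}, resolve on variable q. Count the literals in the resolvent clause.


Remove q from C1 and ~q from C2.
C1 remainder: {}
C2 remainder: {p, r}
Union (resolvent): {p, r}
Resolvent has 2 literal(s).

2


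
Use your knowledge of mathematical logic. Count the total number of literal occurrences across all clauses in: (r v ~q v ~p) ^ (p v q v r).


Counting literals in each clause:
Clause 1: 3 literal(s)
Clause 2: 3 literal(s)
Total = 6

6


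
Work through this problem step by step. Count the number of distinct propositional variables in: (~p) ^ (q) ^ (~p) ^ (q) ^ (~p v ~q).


Identify each variable that appears in the formula.
Variables found: p, q
Count = 2

2


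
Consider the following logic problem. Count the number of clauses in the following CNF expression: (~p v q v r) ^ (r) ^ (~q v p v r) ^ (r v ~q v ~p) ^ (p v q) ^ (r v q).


A CNF formula is a conjunction of clauses.
Clauses are separated by ^.
Counting the conjuncts: 6 clauses.

6


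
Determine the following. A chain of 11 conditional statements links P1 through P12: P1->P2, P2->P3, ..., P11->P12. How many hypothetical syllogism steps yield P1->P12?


With 11 implications in a chain connecting 12 propositions:
P1->P2, P2->P3, ..., P11->P12
Steps needed = (number of implications) - 1 = 11 - 1 = 10

10


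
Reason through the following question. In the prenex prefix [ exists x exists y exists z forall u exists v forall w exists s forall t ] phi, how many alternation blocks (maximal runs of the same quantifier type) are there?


Quantifier-type sequence: E E E A E A E A  (A=forall, E=exists)
Group into maximal same-type runs:
  Ex3 | Ax1 | Ex1 | Ax1 | Ex1 | Ax1
Number of blocks = 6

6


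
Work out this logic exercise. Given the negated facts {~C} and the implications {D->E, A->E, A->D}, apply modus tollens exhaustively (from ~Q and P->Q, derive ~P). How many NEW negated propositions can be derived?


Initial negated facts: {~C}
Apply modus tollens to closure:
  (no implication fires)
Final negated: {~C}
New negations: {(none)}
Count = 0

0


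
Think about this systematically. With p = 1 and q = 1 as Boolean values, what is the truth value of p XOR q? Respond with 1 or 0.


p = 1, q = 1
Operation: p XOR q
Evaluate: 1 XOR 1 = 0

0


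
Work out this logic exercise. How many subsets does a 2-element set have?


The power set of a set with n elements has 2^n elements.
|P(S)| = 2^2 = 4

4


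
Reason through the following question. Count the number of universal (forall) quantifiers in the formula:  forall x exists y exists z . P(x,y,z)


Quantifier prefix: forall x exists y exists z
Mark each quantifier type:
  U E E
Universal count = 1, Existential count = 2
Asked for universal (forall) quantifiers: 1

1


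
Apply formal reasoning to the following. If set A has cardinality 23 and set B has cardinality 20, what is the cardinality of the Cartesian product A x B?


The Cartesian product A x B contains all ordered pairs (a, b).
|A x B| = |A| * |B| = 23 * 20 = 460

460


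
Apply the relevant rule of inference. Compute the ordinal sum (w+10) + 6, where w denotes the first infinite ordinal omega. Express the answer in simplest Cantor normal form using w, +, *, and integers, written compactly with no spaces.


Compute (w+10) + 6.
Ordinal + is associative but NOT commutative; for finite n>0, n + w = w but w + n stays w+n.
By associativity: (w+10) + 6 = w + (10+6) = w+16.
Result = w+16

w+16


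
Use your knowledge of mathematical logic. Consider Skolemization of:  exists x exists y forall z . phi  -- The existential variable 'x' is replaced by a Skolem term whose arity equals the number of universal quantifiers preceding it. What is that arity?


Quantifier prefix: exists x exists y forall z
'x' is existentially quantified at position 1.
No universal quantifiers precede it.
Skolem function arity = 0 (a Skolem constant)

0


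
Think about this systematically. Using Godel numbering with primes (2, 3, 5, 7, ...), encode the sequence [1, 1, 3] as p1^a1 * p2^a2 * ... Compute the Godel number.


Encode each element as an exponent of the corresponding prime:
  2^1 = 2
  3^1 = 3
  5^3 = 125
Product = 2 * 3 * 125 = 750

750


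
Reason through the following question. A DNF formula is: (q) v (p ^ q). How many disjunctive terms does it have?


A DNF formula is a disjunction of terms (conjunctions).
Terms are separated by v.
Counting the disjuncts: 2 terms.

2


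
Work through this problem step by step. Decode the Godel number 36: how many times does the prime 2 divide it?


Factorize 36 by dividing by 2 repeatedly.
Division steps: 2 divides 36 exactly 2 time(s).
Exponent of 2 = 2

2


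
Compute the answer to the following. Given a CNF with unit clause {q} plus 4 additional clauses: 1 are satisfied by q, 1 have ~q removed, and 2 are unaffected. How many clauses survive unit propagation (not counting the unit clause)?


Satisfied (removed): 1
Shortened (remain): 1
Unchanged (remain): 2
Remaining = 1 + 2 = 3

3


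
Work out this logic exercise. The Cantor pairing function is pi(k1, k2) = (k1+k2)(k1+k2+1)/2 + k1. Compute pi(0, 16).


k1 + k2 = 16
(k1+k2)(k1+k2+1)/2 = 16 * 17 / 2 = 136
pi = 136 + 0 = 136

136


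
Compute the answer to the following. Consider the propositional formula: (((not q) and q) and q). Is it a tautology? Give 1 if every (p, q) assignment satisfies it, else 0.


Check all 4 assignments:
p=0, q=0: 0
p=0, q=1: 0
p=1, q=0: 0
p=1, q=1: 0
Satisfying count = 0/4.
Tautology iff count = 4: no.

0


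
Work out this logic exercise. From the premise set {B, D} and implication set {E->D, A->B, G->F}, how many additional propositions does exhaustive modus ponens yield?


Initial facts: {B, D}
Apply modus ponens to closure:
  (no implication fires)
Final known: {B, D}
New propositions: {(none)}
Count = 0

0


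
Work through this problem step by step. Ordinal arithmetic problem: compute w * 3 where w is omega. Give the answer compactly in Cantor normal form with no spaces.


Compute w * 3.
Ordinal * is associative and left-distributive over +, but NOT commutative; for finite n>1, n*w = w but w*n stays w*n.
w * 3 means 3 copies of w concatenated: w*3.
Result = w*3

w*3


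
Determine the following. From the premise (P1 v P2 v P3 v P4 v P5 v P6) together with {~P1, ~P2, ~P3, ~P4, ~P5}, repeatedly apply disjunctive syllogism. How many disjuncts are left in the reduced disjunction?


Original disjuncts (6): P1, P2, P3, P4, P5, P6
Negated (eliminate): ~P1, ~P2, ~P3, ~P4, ~P5
Remaining disjuncts: P6
Count = 6 - 5 = 1

1


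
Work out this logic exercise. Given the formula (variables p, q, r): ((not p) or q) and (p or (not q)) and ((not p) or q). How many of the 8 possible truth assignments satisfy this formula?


Evaluate all 8 assignments for p, q, r:
p=0, q=0, r=0: 1
p=0, q=0, r=1: 1
p=0, q=1, r=0: 0
p=0, q=1, r=1: 0
p=1, q=0, r=0: 0
p=1, q=0, r=1: 0
p=1, q=1, r=0: 1
p=1, q=1, r=1: 1
Satisfying count = 4

4


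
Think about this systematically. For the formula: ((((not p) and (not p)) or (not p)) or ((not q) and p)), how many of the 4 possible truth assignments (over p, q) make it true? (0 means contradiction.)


Check all 4 assignments:
p=0, q=0: 1
p=0, q=1: 1
p=1, q=0: 1
p=1, q=1: 0
Count of True = 3

3


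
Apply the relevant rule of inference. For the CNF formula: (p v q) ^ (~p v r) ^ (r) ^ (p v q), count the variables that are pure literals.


Check each variable for pure literal status:
p: mixed (not pure)
q: pure positive
r: pure positive
Pure literal count = 2

2


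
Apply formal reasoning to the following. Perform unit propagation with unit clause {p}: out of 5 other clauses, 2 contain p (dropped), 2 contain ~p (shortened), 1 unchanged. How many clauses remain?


Satisfied (removed): 2
Shortened (remain): 2
Unchanged (remain): 1
Remaining = 2 + 1 = 3

3


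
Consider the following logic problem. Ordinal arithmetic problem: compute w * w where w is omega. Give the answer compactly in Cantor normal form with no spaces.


Compute w * w.
Ordinal * is associative and left-distributive over +, but NOT commutative; for finite n>1, n*w = w but w*n stays w*n.
w * w = w^2 by definition.
Result = w^2

w^2


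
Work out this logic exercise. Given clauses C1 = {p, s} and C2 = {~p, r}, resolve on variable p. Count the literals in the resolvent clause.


Remove p from C1 and ~p from C2.
C1 remainder: {s}
C2 remainder: {r}
Union (resolvent): {r, s}
Resolvent has 2 literal(s).

2


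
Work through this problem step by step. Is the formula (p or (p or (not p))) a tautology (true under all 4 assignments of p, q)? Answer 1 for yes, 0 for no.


Check all 4 assignments:
p=0, q=0: 1
p=0, q=1: 1
p=1, q=0: 1
p=1, q=1: 1
Satisfying count = 4/4.
Tautology iff count = 4: yes.

1


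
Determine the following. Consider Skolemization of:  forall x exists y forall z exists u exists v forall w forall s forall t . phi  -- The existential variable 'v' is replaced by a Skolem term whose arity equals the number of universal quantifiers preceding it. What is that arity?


Quantifier prefix: forall x exists y forall z exists u exists v forall w forall s forall t
'v' is existentially quantified at position 5.
Universal variables preceding it: x, z
Skolem function arity = 2

2


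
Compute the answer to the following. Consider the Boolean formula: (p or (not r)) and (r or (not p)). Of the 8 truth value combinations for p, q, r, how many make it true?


Evaluate all 8 assignments for p, q, r:
p=0, q=0, r=0: 1
p=0, q=0, r=1: 0
p=0, q=1, r=0: 1
p=0, q=1, r=1: 0
p=1, q=0, r=0: 0
p=1, q=0, r=1: 1
p=1, q=1, r=0: 0
p=1, q=1, r=1: 1
Satisfying count = 4

4


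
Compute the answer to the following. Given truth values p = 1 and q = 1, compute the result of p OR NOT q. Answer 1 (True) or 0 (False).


p = 1, q = 1
Operation: p OR NOT q
Evaluate: 1 OR NOT 1 = 1

1


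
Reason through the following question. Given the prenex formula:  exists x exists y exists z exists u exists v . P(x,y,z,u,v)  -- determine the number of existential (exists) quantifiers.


Quantifier prefix: exists x exists y exists z exists u exists v
Mark each quantifier type:
  E E E E E
Universal count = 0, Existential count = 5
Asked for existential (exists) quantifiers: 5

5


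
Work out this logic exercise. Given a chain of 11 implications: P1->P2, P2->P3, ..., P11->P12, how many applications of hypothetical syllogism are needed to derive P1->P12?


With 11 implications in a chain connecting 12 propositions:
P1->P2, P2->P3, ..., P11->P12
Steps needed = (number of implications) - 1 = 11 - 1 = 10

10


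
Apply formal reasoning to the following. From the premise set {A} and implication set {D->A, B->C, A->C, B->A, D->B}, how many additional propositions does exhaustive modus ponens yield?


Initial facts: {A}
Apply modus ponens to closure:
  A and A->C  =>  C
Final known: {A, C}
New propositions: {C}
Count = 1

1


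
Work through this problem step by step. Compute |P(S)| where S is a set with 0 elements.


The power set of a set with n elements has 2^n elements.
|P(S)| = 2^0 = 1

1


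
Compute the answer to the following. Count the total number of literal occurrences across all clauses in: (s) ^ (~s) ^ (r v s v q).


Counting literals in each clause:
Clause 1: 1 literal(s)
Clause 2: 1 literal(s)
Clause 3: 3 literal(s)
Total = 5

5


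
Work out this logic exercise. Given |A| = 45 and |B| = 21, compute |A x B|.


The Cartesian product A x B contains all ordered pairs (a, b).
|A x B| = |A| * |B| = 45 * 21 = 945

945


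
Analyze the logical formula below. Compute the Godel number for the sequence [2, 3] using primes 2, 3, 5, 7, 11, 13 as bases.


Encode each element as an exponent of the corresponding prime:
  2^2 = 4
  3^3 = 27
Product = 4 * 27 = 108

108


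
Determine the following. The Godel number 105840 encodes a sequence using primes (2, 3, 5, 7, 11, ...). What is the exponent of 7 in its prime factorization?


Factorize 105840 by dividing by 7 repeatedly.
Division steps: 7 divides 105840 exactly 2 time(s).
Exponent of 7 = 2

2


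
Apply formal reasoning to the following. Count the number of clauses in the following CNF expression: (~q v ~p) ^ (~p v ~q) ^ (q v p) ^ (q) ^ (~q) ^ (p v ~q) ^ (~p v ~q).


A CNF formula is a conjunction of clauses.
Clauses are separated by ^.
Counting the conjuncts: 7 clauses.

7


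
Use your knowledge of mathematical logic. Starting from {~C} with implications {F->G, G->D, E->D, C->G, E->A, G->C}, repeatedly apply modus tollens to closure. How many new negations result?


Initial negated facts: {~C}
Apply modus tollens to closure:
  ~C and G->C  =>  ~G
  ~G and F->G  =>  ~F
Final negated: {~C, ~F, ~G}
New negations: {~F, ~G}
Count = 2

2


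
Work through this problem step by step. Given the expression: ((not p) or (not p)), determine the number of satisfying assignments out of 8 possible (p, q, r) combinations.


Check all 8 assignments:
p=0, q=0, r=0: 1
p=0, q=0, r=1: 1
p=0, q=1, r=0: 1
p=0, q=1, r=1: 1
p=1, q=0, r=0: 0
p=1, q=0, r=1: 0
p=1, q=1, r=0: 0
p=1, q=1, r=1: 0
Count of True = 4

4


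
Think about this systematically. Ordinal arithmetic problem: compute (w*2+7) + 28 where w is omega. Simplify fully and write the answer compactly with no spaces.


Compute (w*2+7) + 28.
Ordinal + is associative but NOT commutative; for finite n>0, n + w = w but w + n stays w+n.
By associativity: (w*2+7) + 28 = w*2 + (7+28) = w*2+35.
Result = w*2+35

w*2+35


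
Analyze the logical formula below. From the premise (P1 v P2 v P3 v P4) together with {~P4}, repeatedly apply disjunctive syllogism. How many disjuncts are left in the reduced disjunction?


Original disjuncts (4): P1, P2, P3, P4
Negated (eliminate): ~P4
Remaining disjuncts: P1, P2, P3
Count = 4 - 1 = 3

3


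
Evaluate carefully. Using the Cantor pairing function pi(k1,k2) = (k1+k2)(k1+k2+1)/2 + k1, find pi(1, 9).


k1 + k2 = 10
(k1+k2)(k1+k2+1)/2 = 10 * 11 / 2 = 55
pi = 55 + 1 = 56

56


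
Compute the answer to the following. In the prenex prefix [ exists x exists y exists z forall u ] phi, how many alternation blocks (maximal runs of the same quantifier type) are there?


Quantifier-type sequence: E E E A  (A=forall, E=exists)
Group into maximal same-type runs:
  Ex3 | Ax1
Number of blocks = 2

2


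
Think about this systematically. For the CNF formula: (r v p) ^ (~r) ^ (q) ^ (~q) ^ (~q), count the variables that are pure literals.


Check each variable for pure literal status:
p: pure positive
q: mixed (not pure)
r: mixed (not pure)
Pure literal count = 1

1


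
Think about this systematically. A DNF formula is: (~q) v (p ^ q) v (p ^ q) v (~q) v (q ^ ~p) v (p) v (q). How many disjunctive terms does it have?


A DNF formula is a disjunction of terms (conjunctions).
Terms are separated by v.
Counting the disjuncts: 7 terms.

7


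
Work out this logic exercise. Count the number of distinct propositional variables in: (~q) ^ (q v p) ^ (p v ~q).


Identify each variable that appears in the formula.
Variables found: p, q
Count = 2

2


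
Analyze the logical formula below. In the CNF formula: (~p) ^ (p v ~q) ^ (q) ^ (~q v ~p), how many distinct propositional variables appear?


Identify each variable that appears in the formula.
Variables found: p, q
Count = 2

2


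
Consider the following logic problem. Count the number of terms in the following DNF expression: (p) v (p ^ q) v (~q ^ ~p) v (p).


A DNF formula is a disjunction of terms (conjunctions).
Terms are separated by v.
Counting the disjuncts: 4 terms.

4


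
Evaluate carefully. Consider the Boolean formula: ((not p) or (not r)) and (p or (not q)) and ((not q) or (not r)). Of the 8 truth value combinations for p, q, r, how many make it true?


Evaluate all 8 assignments for p, q, r:
p=0, q=0, r=0: 1
p=0, q=0, r=1: 1
p=0, q=1, r=0: 0
p=0, q=1, r=1: 0
p=1, q=0, r=0: 1
p=1, q=0, r=1: 0
p=1, q=1, r=0: 1
p=1, q=1, r=1: 0
Satisfying count = 4

4


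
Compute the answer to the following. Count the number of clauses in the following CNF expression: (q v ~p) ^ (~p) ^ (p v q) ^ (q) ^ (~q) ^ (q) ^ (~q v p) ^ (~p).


A CNF formula is a conjunction of clauses.
Clauses are separated by ^.
Counting the conjuncts: 8 clauses.

8


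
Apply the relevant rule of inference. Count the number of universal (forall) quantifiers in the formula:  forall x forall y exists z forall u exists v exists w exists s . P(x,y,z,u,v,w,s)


Quantifier prefix: forall x forall y exists z forall u exists v exists w exists s
Mark each quantifier type:
  U U E U E E E
Universal count = 3, Existential count = 4
Asked for universal (forall) quantifiers: 3

3
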